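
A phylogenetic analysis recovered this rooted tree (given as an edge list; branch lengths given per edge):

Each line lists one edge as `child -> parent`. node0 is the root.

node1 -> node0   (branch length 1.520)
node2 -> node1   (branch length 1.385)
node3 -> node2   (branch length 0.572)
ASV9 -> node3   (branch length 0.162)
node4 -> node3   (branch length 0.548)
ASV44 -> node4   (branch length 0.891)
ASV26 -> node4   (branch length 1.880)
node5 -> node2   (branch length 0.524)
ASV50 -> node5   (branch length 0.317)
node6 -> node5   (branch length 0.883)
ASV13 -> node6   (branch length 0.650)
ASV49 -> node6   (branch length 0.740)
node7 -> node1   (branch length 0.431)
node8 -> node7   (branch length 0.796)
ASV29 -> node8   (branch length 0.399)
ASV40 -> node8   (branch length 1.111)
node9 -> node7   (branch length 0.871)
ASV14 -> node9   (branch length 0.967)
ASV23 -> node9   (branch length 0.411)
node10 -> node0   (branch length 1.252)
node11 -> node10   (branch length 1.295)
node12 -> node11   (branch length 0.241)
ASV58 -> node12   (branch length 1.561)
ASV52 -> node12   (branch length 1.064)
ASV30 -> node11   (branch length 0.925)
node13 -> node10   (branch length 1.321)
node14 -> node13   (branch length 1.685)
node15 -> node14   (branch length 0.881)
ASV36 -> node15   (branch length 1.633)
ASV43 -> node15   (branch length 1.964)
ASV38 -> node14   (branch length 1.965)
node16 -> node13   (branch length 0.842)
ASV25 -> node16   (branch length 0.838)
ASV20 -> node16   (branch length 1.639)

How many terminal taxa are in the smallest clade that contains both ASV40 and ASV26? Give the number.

10

The MRCA of ASV40 and ASV26 is the node subtending (((ASV9,(ASV44,ASV26)),(ASV50,(ASV13,ASV49))),((ASV29,ASV40),(ASV14,ASV23))).
That clade contains 10 terminal taxa: ASV13, ASV14, ASV23, ASV26, ASV29, ASV40, ASV44, ASV49, ASV50, ASV9.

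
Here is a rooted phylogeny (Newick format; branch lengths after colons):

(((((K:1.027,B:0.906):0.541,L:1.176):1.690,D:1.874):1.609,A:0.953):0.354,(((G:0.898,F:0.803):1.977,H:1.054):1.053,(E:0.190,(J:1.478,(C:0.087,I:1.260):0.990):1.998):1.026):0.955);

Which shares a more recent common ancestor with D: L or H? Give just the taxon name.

L

The MRCA of D and L subtends (((K,B),L),D) (4 taxa).
The MRCA of D and H is the root, subtending the entire tree (12 taxa).
The first is nested inside the second, so D shares a more recent common ancestor with L.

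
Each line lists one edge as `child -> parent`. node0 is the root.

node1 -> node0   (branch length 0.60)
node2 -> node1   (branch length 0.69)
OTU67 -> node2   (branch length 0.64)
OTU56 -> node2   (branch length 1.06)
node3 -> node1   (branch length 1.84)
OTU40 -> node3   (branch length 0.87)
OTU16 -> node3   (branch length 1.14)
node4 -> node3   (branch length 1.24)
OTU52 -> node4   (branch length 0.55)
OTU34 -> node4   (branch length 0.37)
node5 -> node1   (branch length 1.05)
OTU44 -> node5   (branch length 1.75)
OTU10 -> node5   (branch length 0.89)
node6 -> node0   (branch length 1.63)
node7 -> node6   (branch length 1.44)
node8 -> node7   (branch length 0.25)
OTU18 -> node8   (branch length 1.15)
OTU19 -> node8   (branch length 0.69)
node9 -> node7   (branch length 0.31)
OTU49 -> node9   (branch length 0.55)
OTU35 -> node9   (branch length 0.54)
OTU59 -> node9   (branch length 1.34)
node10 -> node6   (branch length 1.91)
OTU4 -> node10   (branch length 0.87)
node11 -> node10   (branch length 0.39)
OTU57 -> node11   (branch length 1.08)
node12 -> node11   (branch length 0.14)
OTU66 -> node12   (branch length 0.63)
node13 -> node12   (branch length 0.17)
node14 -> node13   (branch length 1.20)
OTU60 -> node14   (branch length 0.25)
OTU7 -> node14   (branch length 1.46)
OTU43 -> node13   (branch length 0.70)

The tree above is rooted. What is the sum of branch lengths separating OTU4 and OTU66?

2.03

The path runs OTU4 → … → MRCA → … → OTU66; the MRCA is the node subtending (OTU4,(OTU57,(OTU66,((OTU60,OTU7),OTU43)))).
Branch lengths along that path: 0.87 + 0.39 + 0.14 + 0.63 = 2.03.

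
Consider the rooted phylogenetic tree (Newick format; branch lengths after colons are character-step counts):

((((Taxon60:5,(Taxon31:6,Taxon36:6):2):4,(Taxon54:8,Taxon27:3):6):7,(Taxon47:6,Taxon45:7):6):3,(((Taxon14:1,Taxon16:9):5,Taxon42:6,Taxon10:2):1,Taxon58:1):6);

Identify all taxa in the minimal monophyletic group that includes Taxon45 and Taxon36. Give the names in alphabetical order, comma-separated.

Taxon27, Taxon31, Taxon36, Taxon45, Taxon47, Taxon54, Taxon60

Tracing Taxon45: it sits inside (Taxon47,Taxon45).
Tracing Taxon36: it sits inside (Taxon31,Taxon36).
The smallest clade enclosing both is (((Taxon60,(Taxon31,Taxon36)),(Taxon54,Taxon27)),(Taxon47,Taxon45)); the answer is its 7 terminal taxa in alphabetical order.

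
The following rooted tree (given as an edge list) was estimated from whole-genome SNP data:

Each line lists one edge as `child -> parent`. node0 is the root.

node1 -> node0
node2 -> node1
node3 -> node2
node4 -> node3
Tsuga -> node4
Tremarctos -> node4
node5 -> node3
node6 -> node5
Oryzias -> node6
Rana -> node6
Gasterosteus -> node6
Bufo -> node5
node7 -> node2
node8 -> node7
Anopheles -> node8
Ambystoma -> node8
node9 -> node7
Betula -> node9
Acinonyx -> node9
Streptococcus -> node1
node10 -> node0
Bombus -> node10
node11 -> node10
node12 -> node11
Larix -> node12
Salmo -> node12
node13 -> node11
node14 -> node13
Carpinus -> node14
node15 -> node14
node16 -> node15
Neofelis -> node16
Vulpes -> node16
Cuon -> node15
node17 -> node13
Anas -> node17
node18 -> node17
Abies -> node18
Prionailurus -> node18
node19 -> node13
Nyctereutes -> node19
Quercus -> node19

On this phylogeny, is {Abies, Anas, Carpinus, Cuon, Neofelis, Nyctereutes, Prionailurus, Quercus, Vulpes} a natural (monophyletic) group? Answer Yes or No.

Yes

The most recent common ancestor of these taxa subtends ((Carpinus,((Neofelis,Vulpes),Cuon)),(Anas,(Abies,Prionailurus)),(Nyctereutes,Quercus)).
That clade has exactly 9 tips — every listed taxon and nothing else — so the group is monophyletic.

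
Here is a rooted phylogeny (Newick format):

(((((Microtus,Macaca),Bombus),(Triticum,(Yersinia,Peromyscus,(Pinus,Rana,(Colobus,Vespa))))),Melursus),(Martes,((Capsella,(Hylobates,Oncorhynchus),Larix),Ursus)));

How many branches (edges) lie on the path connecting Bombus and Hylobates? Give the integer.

9

The MRCA of Bombus and Hylobates is the root of the tree.
From Bombus up to that node: 4 branches. From Hylobates up to the same node: 5 branches. Total: 4 + 5 = 9.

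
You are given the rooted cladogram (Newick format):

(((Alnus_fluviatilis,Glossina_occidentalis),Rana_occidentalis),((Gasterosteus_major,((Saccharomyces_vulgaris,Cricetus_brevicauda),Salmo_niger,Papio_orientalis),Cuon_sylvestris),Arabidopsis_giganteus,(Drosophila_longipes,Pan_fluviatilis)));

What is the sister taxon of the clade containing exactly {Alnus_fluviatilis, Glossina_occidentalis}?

The clade containing exactly {Alnus_fluviatilis, Glossina_occidentalis} attaches to the tree at the node subtending ((Alnus_fluviatilis,Glossina_occidentalis),Rana_occidentalis).
The other lineage descending from that same node — the sister group — is the single tip Rana_occidentalis.

Rana_occidentalis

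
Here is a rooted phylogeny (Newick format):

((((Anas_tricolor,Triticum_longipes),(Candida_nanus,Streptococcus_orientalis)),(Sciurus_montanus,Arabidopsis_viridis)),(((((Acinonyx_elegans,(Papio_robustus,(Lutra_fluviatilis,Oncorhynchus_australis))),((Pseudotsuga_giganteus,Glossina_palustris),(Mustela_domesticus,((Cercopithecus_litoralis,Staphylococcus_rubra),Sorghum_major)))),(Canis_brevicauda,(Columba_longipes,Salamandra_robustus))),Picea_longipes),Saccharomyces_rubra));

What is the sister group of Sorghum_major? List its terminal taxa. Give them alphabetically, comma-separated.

Cercopithecus_litoralis, Staphylococcus_rubra

Sorghum_major attaches to the tree at the node subtending ((Cercopithecus_litoralis,Staphylococcus_rubra),Sorghum_major).
The other lineage descending from that same node — the sister group — is (Cercopithecus_litoralis,Staphylococcus_rubra); its 2 tips in alphabetical order are the answer.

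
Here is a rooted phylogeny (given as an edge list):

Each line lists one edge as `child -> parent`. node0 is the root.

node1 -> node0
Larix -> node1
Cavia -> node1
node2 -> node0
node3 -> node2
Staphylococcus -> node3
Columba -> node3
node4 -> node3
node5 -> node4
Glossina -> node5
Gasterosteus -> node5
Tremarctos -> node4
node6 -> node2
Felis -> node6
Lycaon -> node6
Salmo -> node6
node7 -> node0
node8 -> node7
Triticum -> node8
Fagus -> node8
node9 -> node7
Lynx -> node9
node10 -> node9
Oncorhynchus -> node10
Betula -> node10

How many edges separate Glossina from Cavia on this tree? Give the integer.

7

The MRCA of Glossina and Cavia is the root of the tree.
From Glossina up to that node: 5 branches. From Cavia up to the same node: 2 branches. Total: 5 + 2 = 7.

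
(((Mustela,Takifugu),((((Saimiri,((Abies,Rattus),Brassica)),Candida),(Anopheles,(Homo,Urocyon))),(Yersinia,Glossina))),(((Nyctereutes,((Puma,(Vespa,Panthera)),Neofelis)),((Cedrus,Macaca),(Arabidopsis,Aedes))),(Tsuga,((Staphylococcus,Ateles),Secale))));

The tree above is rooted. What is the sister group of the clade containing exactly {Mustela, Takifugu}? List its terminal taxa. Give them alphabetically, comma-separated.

Abies, Anopheles, Brassica, Candida, Glossina, Homo, Rattus, Saimiri, Urocyon, Yersinia

The clade containing exactly {Mustela, Takifugu} attaches to the tree at the node subtending ((Mustela,Takifugu),((((Saimiri,((Abies,Rattus),Brassica)),Candida),(Anopheles,(Homo,Urocyon))),(Yersinia,Glossina))).
The other lineage descending from that same node — the sister group — is ((((Saimiri,((Abies,Rattus),Brassica)),Candida),(Anopheles,(Homo,Urocyon))),(Yersinia,Glossina)); its 10 tips in alphabetical order are the answer.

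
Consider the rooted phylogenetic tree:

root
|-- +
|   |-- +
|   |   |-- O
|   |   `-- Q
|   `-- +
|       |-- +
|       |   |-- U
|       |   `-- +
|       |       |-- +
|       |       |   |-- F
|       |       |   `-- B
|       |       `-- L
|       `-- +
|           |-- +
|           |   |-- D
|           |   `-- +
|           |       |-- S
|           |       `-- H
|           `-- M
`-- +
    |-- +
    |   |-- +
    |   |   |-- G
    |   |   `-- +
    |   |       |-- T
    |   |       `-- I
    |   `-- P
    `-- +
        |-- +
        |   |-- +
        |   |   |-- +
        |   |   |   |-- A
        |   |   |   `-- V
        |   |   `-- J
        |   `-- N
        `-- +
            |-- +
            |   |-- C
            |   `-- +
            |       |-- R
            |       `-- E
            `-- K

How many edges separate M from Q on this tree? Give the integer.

5

The MRCA of M and Q is the node subtending ((O,Q),((U,((F,B),L)),((D,(S,H)),M))).
From M up to that node: 3 branches. From Q up to the same node: 2 branches. Total: 3 + 2 = 5.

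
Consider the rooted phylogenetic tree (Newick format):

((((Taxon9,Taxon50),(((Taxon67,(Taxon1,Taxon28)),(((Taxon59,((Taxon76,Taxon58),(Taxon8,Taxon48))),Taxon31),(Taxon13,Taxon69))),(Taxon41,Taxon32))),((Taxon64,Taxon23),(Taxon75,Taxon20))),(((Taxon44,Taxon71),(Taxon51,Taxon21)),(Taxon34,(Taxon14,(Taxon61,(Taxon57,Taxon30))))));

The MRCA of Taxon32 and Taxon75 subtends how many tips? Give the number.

The MRCA of Taxon32 and Taxon75 is the node subtending (((Taxon9,Taxon50),(((Taxon67,(Taxon1,Taxon28)),(((Taxon59,((Taxon76,Taxon58),(Taxon8,Taxon48))),Taxon31),(Taxon13,Taxon69))),(Taxon41,Taxon32))),((Taxon64,Taxon23),(Taxon75,Taxon20))).
That clade contains 19 terminal taxa: Taxon1, Taxon13, Taxon20, Taxon23, Taxon28, Taxon31, Taxon32, Taxon41, Taxon48, Taxon50, Taxon58, Taxon59, Taxon64, Taxon67, Taxon69, Taxon75, Taxon76, Taxon8, Taxon9.

19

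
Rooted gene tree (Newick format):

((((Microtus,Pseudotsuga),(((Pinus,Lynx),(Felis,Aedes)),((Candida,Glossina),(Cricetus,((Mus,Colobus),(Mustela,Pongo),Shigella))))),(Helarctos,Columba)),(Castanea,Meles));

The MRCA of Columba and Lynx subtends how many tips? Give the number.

16

The MRCA of Columba and Lynx is the node subtending (((Microtus,Pseudotsuga),(((Pinus,Lynx),(Felis,Aedes)),((Candida,Glossina),(Cricetus,((Mus,Colobus),(Mustela,Pongo),Shigella))))),(Helarctos,Columba)).
That clade contains 16 terminal taxa: Aedes, Candida, Colobus, Columba, Cricetus, Felis, Glossina, Helarctos, Lynx, Microtus, Mus, Mustela, Pinus, Pongo, Pseudotsuga, Shigella.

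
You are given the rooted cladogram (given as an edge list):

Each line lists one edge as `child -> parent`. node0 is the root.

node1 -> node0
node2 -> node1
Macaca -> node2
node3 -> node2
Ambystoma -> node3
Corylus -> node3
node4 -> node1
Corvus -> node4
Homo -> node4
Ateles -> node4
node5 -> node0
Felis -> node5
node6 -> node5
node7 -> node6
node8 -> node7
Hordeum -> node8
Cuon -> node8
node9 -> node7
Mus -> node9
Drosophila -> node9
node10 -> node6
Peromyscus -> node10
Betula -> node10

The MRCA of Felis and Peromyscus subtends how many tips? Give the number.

The MRCA of Felis and Peromyscus is the node subtending (Felis,(((Hordeum,Cuon),(Mus,Drosophila)),(Peromyscus,Betula))).
That clade contains 7 terminal taxa: Betula, Cuon, Drosophila, Felis, Hordeum, Mus, Peromyscus.

7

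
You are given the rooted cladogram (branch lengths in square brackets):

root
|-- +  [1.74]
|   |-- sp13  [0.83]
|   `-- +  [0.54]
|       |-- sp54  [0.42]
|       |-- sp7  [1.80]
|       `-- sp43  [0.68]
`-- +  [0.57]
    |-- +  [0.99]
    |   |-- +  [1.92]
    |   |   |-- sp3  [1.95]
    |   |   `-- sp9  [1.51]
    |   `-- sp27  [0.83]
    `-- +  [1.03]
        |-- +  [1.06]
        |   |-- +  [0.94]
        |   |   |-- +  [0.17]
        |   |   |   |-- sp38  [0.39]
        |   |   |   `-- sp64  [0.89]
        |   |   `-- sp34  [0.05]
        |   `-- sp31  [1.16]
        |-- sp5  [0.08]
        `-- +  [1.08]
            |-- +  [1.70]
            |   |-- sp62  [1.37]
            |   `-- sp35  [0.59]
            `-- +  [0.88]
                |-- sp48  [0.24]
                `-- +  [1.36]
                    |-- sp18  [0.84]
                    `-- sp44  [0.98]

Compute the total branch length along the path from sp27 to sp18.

The path runs sp27 → … → MRCA → … → sp18; the MRCA is the node subtending (((sp3,sp9),sp27),((((sp38,sp64),sp34),sp31),sp5,((sp62,sp35),(sp48,(sp18,sp44))))).
Branch lengths along that path: 0.83 + 0.99 + 1.03 + 1.08 + 0.88 + 1.36 + 0.84 = 7.01.

7.01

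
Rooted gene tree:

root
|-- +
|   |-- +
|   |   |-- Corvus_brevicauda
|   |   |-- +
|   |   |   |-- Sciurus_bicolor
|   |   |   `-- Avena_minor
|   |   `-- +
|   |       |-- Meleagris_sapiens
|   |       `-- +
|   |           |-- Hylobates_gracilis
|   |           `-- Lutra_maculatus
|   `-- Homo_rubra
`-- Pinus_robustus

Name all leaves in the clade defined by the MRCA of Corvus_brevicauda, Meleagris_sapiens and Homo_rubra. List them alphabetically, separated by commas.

Avena_minor, Corvus_brevicauda, Homo_rubra, Hylobates_gracilis, Lutra_maculatus, Meleagris_sapiens, Sciurus_bicolor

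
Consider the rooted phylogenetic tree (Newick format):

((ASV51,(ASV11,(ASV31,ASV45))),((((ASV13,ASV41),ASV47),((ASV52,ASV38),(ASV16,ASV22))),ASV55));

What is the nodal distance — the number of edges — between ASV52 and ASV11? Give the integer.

8

The MRCA of ASV52 and ASV11 is the root of the tree.
From ASV52 up to that node: 5 branches. From ASV11 up to the same node: 3 branches. Total: 5 + 3 = 8.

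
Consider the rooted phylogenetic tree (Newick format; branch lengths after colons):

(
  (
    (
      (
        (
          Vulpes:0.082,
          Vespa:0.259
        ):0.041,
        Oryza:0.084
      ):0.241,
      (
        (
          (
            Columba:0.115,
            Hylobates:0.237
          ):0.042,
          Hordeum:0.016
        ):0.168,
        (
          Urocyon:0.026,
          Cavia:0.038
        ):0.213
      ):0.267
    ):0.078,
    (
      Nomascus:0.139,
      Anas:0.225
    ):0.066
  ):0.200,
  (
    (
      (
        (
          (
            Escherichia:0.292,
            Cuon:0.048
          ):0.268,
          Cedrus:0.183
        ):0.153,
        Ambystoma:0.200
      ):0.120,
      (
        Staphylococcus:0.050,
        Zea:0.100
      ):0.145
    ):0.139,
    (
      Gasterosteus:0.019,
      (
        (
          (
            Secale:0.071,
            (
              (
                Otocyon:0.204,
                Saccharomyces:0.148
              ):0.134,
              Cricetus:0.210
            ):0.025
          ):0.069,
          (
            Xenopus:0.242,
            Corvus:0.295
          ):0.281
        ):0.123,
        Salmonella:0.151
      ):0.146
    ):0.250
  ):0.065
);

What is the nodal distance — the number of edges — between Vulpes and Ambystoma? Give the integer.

9

The MRCA of Vulpes and Ambystoma is the root of the tree.
From Vulpes up to that node: 5 branches. From Ambystoma up to the same node: 4 branches. Total: 5 + 4 = 9.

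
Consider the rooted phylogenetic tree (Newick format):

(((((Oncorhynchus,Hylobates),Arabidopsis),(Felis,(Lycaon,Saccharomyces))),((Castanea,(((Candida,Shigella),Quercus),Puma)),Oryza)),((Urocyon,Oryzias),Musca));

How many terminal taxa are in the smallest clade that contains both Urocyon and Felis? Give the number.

The MRCA of Urocyon and Felis is the root, so the clade is the entire tree.
That clade contains 15 terminal taxa: Arabidopsis, Candida, Castanea, Felis, Hylobates, Lycaon, Musca, Oncorhynchus, Oryza, Oryzias, Puma, Quercus, Saccharomyces, Shigella, Urocyon.

15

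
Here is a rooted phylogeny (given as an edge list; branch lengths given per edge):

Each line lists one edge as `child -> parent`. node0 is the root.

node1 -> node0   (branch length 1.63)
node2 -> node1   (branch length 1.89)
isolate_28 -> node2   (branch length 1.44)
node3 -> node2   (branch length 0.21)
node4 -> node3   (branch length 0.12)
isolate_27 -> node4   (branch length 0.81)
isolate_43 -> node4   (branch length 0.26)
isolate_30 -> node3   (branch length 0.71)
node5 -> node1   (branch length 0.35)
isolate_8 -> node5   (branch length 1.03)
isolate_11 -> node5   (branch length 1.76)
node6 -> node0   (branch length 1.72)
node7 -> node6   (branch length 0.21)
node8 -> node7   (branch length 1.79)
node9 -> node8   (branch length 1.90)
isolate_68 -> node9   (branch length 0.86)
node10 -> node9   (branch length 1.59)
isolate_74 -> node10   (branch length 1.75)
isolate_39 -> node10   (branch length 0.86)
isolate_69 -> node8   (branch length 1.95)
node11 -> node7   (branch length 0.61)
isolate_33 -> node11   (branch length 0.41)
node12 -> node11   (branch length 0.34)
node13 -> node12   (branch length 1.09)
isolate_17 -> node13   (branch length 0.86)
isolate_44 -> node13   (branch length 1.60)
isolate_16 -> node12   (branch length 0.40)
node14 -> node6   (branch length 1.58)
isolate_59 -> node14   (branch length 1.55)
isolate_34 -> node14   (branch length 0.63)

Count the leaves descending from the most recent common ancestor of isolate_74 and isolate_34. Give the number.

10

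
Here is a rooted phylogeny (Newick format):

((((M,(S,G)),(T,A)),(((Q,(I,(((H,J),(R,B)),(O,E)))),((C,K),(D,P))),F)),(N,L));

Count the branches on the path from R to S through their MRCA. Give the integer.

The MRCA of R and S is the node subtending (((M,(S,G)),(T,A)),(((Q,(I,(((H,J),(R,B)),(O,E)))),((C,K),(D,P))),F)).
From R up to that node: 8 branches. From S up to the same node: 4 branches. Total: 8 + 4 = 12.

12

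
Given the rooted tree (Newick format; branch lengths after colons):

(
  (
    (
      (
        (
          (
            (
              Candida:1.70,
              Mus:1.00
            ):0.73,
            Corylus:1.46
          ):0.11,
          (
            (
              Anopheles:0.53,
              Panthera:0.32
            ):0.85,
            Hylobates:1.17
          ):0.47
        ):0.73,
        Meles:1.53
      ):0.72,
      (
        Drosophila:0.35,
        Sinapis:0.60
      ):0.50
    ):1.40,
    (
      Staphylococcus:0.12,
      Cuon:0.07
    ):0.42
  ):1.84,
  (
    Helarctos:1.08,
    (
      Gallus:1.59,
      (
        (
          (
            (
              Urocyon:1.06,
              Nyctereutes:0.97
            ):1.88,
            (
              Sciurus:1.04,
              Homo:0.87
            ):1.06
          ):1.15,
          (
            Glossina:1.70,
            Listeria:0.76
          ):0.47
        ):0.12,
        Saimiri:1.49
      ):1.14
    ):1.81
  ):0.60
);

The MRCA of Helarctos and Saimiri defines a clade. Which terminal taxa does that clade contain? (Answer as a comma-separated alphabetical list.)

Gallus, Glossina, Helarctos, Homo, Listeria, Nyctereutes, Saimiri, Sciurus, Urocyon

Tracing Helarctos: it sits inside (Helarctos,(Gallus,((((Urocyon,Nyctereutes),(Sciurus,Homo)),(Glossina,Listeria)),Saimiri))).
Tracing Saimiri: it sits inside ((((Urocyon,Nyctereutes),(Sciurus,Homo)),(Glossina,Listeria)),Saimiri).
The smallest clade enclosing both is (Helarctos,(Gallus,((((Urocyon,Nyctereutes),(Sciurus,Homo)),(Glossina,Listeria)),Saimiri))); the answer is its 9 terminal taxa in alphabetical order.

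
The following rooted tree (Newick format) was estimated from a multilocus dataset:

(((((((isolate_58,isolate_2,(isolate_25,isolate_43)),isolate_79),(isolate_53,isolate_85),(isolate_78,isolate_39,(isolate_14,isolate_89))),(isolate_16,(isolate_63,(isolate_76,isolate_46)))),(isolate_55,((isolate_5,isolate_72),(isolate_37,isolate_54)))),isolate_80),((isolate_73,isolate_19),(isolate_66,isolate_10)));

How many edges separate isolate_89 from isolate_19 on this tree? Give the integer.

10

The MRCA of isolate_89 and isolate_19 is the root of the tree.
From isolate_89 up to that node: 7 branches. From isolate_19 up to the same node: 3 branches. Total: 7 + 3 = 10.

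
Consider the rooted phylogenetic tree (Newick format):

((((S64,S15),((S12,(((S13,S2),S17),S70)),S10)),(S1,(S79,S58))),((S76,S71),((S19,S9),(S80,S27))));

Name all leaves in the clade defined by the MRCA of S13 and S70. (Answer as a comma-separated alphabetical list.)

Tracing S13: it sits inside (S13,S2).
Tracing S70: it sits inside (((S13,S2),S17),S70).
The smallest clade enclosing both is (((S13,S2),S17),S70); the answer is its 4 terminal taxa in alphabetical order.

S13, S17, S2, S70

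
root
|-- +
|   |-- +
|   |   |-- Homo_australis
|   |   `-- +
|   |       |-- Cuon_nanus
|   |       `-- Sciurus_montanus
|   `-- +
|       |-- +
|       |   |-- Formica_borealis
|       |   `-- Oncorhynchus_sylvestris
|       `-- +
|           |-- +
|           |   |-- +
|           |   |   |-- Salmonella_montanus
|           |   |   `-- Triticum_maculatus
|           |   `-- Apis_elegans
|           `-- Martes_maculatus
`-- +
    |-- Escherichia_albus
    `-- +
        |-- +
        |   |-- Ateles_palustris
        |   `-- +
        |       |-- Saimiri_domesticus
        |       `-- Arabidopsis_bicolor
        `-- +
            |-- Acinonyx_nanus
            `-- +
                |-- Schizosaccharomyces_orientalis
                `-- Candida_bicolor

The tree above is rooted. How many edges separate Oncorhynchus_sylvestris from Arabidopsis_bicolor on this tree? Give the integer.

The MRCA of Oncorhynchus_sylvestris and Arabidopsis_bicolor is the root of the tree.
From Oncorhynchus_sylvestris up to that node: 4 branches. From Arabidopsis_bicolor up to the same node: 5 branches. Total: 4 + 5 = 9.

9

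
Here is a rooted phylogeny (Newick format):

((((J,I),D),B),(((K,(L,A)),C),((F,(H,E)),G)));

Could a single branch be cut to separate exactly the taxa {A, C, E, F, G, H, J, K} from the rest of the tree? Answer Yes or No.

No

The MRCA of the listed taxa is the root, so the smallest clade containing them is the whole tree.
That clade also contains B, D, I, L, which are not in the proposed group, so the group is not monophyletic.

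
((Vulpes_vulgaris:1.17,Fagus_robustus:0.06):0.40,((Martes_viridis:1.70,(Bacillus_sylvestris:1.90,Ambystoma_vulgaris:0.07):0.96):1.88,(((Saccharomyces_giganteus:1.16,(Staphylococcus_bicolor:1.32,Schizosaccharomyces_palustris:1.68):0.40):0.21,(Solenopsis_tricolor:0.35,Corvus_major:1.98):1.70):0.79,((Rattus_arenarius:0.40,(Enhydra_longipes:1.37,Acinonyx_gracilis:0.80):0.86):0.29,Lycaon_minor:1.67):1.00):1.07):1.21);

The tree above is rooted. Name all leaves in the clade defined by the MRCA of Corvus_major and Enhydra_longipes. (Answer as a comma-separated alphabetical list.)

Acinonyx_gracilis, Corvus_major, Enhydra_longipes, Lycaon_minor, Rattus_arenarius, Saccharomyces_giganteus, Schizosaccharomyces_palustris, Solenopsis_tricolor, Staphylococcus_bicolor

Tracing Corvus_major: it sits inside (Solenopsis_tricolor,Corvus_major).
Tracing Enhydra_longipes: it sits inside (Enhydra_longipes,Acinonyx_gracilis).
The smallest clade enclosing both is (((Saccharomyces_giganteus,(Staphylococcus_bicolor,Schizosaccharomyces_palustris)),(Solenopsis_tricolor,Corvus_major)),((Rattus_arenarius,(Enhydra_longipes,Acinonyx_gracilis)),Lycaon_minor)); the answer is its 9 terminal taxa in alphabetical order.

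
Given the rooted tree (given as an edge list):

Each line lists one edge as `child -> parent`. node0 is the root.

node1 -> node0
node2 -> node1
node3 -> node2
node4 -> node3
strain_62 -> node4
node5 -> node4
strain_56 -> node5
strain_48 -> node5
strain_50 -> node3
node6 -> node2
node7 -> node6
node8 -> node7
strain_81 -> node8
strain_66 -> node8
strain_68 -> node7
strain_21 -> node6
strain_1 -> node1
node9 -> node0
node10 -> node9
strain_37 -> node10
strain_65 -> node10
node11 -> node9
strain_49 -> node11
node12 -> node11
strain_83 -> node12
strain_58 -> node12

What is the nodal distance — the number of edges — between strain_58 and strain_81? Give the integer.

The MRCA of strain_58 and strain_81 is the root of the tree.
From strain_58 up to that node: 4 branches. From strain_81 up to the same node: 6 branches. Total: 4 + 6 = 10.

10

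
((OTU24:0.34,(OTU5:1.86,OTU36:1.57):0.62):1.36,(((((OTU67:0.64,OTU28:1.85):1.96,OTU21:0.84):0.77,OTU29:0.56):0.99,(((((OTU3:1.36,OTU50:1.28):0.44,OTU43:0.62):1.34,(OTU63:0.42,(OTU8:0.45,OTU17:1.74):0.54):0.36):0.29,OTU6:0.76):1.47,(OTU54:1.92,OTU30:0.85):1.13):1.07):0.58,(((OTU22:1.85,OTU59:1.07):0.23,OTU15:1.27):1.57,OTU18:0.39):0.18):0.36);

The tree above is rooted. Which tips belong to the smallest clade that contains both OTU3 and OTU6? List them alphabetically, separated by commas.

Tracing OTU3: it sits inside (OTU3,OTU50).
Tracing OTU6: it sits inside ((((OTU3,OTU50),OTU43),(OTU63,(OTU8,OTU17))),OTU6).
The smallest clade enclosing both is ((((OTU3,OTU50),OTU43),(OTU63,(OTU8,OTU17))),OTU6); the answer is its 7 terminal taxa in alphabetical order.

OTU17, OTU3, OTU43, OTU50, OTU6, OTU63, OTU8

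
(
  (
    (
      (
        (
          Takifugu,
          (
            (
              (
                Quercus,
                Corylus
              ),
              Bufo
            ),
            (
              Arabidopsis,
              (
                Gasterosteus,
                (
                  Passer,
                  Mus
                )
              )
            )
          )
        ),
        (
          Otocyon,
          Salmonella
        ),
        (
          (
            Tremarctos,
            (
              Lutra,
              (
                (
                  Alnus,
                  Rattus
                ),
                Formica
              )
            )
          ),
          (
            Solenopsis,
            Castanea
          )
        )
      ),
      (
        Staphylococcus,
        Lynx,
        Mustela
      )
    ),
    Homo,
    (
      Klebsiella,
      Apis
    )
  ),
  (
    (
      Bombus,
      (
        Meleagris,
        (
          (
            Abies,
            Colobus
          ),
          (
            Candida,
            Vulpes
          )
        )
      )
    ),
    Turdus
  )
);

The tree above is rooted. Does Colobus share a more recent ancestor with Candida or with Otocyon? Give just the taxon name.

Candida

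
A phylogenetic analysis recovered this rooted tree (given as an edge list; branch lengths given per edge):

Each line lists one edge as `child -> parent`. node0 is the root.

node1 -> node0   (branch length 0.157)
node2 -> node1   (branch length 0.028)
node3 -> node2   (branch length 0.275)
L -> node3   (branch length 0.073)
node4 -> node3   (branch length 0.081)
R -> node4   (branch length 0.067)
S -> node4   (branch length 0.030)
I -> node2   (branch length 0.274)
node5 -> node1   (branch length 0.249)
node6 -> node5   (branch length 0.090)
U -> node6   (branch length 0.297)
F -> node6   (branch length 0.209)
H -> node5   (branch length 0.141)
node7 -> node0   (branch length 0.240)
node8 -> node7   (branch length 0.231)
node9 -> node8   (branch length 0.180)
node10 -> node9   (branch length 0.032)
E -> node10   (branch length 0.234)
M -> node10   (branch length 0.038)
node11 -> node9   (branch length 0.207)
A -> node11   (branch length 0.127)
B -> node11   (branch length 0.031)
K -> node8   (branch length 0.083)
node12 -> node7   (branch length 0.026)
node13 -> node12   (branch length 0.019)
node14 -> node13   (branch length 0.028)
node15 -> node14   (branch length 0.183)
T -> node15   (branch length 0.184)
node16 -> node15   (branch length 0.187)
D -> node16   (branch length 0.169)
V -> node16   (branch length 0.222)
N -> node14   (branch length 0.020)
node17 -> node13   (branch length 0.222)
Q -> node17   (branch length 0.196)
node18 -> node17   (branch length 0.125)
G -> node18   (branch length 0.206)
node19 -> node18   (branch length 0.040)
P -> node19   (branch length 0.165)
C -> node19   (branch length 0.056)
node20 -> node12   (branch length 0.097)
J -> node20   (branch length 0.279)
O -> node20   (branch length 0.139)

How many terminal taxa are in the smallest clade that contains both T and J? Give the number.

The MRCA of T and J is the node subtending ((((T,(D,V)),N),(Q,(G,(P,C)))),(J,O)).
That clade contains 10 terminal taxa: C, D, G, J, N, O, P, Q, T, V.

10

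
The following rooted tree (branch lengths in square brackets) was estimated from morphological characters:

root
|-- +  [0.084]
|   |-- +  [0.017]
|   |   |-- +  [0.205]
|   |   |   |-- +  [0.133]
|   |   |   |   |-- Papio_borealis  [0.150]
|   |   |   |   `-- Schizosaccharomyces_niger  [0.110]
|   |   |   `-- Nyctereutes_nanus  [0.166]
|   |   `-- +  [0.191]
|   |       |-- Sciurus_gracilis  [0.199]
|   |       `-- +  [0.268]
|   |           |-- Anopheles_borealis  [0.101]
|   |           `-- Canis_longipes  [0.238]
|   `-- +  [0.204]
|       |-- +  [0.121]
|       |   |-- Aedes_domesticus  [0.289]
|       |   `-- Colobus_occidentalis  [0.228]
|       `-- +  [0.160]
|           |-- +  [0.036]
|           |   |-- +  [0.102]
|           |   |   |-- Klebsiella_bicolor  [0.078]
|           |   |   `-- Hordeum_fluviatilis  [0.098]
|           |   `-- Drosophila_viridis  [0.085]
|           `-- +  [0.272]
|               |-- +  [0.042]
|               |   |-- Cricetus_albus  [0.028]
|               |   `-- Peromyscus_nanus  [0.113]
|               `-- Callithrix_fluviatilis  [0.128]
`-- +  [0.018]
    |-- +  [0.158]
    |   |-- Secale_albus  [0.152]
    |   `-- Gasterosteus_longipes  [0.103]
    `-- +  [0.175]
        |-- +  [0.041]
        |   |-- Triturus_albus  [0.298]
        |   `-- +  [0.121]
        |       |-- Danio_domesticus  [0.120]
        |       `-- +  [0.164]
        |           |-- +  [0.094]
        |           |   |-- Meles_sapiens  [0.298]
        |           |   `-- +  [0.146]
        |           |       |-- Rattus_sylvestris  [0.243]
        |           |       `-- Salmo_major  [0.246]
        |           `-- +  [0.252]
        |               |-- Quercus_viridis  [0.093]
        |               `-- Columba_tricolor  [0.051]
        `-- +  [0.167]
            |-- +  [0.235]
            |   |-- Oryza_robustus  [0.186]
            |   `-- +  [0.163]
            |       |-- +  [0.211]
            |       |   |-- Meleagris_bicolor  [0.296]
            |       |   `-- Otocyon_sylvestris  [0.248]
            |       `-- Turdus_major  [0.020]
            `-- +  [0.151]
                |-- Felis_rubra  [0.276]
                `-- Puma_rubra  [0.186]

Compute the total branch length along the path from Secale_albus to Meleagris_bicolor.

1.557

The path runs Secale_albus → … → MRCA → … → Meleagris_bicolor; the MRCA is the node subtending ((Secale_albus,Gasterosteus_longipes),((Triturus_albus,(Danio_domesticus,((Meles_sapiens,(Rattus_sylvestris,Salmo_major)),(Quercus_viridis,Columba_tricolor)))),((Oryza_robustus,((Meleagris_bicolor,Otocyon_sylvestris),Turdus_major)),(Felis_rubra,Puma_rubra)))).
Branch lengths along that path: 0.152 + 0.158 + 0.175 + 0.167 + 0.235 + 0.163 + 0.211 + 0.296 = 1.557.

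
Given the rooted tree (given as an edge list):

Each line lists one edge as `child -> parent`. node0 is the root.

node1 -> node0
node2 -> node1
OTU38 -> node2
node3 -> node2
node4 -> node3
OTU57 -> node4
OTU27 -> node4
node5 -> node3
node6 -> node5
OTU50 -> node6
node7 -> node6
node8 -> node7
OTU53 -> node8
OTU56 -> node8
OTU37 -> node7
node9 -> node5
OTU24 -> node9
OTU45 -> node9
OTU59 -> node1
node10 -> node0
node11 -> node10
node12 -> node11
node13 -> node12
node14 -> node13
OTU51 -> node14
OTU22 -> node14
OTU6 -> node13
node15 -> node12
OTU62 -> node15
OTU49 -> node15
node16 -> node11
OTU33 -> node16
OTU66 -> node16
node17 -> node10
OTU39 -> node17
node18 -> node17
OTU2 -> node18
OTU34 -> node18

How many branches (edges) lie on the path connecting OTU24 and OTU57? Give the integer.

The MRCA of OTU24 and OTU57 is the node subtending ((OTU57,OTU27),((OTU50,((OTU53,OTU56),OTU37)),(OTU24,OTU45))).
From OTU24 up to that node: 3 branches. From OTU57 up to the same node: 2 branches. Total: 3 + 2 = 5.

5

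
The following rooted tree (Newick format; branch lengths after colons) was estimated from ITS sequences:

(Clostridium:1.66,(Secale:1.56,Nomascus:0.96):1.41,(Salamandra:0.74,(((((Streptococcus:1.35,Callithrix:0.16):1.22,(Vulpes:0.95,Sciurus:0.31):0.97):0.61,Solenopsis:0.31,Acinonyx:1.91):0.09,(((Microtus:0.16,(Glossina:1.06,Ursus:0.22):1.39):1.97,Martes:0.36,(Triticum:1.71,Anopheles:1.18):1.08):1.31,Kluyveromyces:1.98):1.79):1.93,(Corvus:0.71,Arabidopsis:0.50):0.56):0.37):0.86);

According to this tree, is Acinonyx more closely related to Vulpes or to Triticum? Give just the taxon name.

Vulpes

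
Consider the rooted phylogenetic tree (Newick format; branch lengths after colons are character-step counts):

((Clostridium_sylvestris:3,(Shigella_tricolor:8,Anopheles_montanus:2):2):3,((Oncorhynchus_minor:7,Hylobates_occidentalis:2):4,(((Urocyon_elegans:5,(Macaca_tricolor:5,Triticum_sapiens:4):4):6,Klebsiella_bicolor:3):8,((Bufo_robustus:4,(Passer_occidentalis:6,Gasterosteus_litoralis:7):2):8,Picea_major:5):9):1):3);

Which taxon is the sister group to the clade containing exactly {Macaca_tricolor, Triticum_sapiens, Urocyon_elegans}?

Klebsiella_bicolor

The clade containing exactly {Macaca_tricolor, Triticum_sapiens, Urocyon_elegans} attaches to the tree at the node subtending ((Urocyon_elegans,(Macaca_tricolor,Triticum_sapiens)),Klebsiella_bicolor).
The other lineage descending from that same node — the sister group — is the single tip Klebsiella_bicolor.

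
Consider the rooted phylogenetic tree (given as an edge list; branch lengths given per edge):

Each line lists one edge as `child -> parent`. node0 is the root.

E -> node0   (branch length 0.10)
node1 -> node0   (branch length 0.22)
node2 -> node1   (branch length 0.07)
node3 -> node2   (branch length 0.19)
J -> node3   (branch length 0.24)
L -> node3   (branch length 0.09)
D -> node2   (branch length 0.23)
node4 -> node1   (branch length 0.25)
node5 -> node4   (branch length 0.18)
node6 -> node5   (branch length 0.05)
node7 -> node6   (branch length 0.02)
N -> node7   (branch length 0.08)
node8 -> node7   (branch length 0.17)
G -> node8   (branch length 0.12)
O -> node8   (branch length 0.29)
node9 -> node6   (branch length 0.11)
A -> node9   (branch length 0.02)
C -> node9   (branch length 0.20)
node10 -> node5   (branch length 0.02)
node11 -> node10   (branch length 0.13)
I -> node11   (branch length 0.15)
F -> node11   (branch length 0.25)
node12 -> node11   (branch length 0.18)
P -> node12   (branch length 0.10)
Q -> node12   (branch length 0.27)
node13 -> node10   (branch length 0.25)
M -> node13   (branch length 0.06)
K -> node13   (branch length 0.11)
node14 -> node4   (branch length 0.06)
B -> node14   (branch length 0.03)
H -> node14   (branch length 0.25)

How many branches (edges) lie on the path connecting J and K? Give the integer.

The MRCA of J and K is the node subtending (((J,L),D),((((N,(G,O)),(A,C)),((I,F,(P,Q)),(M,K))),(B,H))).
From J up to that node: 3 branches. From K up to the same node: 5 branches. Total: 3 + 5 = 8.

8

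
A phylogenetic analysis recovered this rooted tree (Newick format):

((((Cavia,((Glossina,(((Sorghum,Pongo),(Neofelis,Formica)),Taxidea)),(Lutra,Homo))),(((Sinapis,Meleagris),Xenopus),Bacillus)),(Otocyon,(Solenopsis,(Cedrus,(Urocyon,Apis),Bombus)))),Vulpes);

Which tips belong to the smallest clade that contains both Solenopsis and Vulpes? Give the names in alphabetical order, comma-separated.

Tracing Solenopsis: it sits inside (Solenopsis,(Cedrus,(Urocyon,Apis),Bombus)).
Tracing Vulpes: it attaches directly to the root.
The smallest clade enclosing both is the whole tree (their MRCA is the root), so the answer is all 20 tips in alphabetical order.

Apis, Bacillus, Bombus, Cavia, Cedrus, Formica, Glossina, Homo, Lutra, Meleagris, Neofelis, Otocyon, Pongo, Sinapis, Solenopsis, Sorghum, Taxidea, Urocyon, Vulpes, Xenopus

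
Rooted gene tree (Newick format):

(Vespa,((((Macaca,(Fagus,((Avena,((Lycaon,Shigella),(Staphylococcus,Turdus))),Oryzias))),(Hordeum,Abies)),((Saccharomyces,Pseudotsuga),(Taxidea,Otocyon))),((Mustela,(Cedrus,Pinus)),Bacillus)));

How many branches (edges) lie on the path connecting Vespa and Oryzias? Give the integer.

8

The MRCA of Vespa and Oryzias is the root of the tree.
From Vespa up to that node: 1 branch. From Oryzias up to the same node: 7 branches. Total: 1 + 7 = 8.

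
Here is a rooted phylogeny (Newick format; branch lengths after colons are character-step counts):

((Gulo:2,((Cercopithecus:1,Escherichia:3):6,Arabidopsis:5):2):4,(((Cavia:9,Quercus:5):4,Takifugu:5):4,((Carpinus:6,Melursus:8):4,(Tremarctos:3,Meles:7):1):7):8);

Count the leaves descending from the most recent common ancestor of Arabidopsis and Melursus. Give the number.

11

The MRCA of Arabidopsis and Melursus is the root, so the clade is the entire tree.
That clade contains 11 terminal taxa: Arabidopsis, Carpinus, Cavia, Cercopithecus, Escherichia, Gulo, Meles, Melursus, Quercus, Takifugu, Tremarctos.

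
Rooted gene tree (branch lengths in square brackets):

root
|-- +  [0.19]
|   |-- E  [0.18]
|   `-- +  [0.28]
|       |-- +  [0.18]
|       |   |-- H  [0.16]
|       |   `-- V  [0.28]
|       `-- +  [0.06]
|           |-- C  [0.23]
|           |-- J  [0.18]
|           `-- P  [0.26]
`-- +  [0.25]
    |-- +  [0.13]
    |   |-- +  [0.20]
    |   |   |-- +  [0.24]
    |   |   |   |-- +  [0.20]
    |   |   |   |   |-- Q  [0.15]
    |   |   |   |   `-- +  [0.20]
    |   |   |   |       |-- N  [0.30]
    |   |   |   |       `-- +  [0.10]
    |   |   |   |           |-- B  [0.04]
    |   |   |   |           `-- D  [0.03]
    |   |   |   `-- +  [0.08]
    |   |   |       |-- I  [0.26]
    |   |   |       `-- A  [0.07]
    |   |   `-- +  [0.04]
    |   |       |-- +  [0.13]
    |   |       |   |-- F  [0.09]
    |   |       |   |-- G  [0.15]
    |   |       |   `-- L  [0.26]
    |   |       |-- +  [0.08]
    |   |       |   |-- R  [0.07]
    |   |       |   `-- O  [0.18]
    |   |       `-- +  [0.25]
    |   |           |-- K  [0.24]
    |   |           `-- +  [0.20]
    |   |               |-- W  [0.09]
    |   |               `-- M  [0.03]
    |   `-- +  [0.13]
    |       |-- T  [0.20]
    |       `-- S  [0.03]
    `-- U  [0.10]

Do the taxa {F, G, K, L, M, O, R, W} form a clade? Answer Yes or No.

Yes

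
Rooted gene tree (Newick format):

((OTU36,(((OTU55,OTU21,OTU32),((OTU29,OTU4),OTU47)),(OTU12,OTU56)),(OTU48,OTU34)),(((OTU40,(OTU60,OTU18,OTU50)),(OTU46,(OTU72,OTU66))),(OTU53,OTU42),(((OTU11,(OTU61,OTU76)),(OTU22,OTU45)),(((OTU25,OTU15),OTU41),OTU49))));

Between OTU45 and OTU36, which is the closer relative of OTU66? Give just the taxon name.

OTU45

The MRCA of OTU66 and OTU45 subtends (((OTU40,(OTU60,OTU18,OTU50)),(OTU46,(OTU72,OTU66))),(OTU53,OTU42),(((OTU11,(OTU61,OTU76)),(OTU22,OTU45)),(((OTU25,OTU15),OTU41),OTU49))) (18 taxa).
The MRCA of OTU66 and OTU36 is the root, subtending the entire tree (29 taxa).
The first is nested inside the second, so OTU66 shares a more recent common ancestor with OTU45.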